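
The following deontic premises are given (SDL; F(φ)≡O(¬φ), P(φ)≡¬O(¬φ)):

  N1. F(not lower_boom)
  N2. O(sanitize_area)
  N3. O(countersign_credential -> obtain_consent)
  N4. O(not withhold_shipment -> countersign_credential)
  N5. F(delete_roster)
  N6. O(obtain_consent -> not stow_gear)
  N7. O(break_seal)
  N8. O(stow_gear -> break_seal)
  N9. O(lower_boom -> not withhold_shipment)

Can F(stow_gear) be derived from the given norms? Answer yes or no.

Premise 1 is F(not lower_boom), i.e. O(lower_boom).
From O(lower_boom) and premise 9, O(lower_boom -> not withhold_shipment), we obtain O(not withhold_shipment).
With premise 4, O(not withhold_shipment -> countersign_credential), the K-axiom yields O(countersign_credential).
With premise 3, O(countersign_credential -> obtain_consent), the K-axiom yields O(obtain_consent).
From O(obtain_consent) and premise 6, O(obtain_consent -> not stow_gear), we obtain O(not stow_gear).
Premises 2, 5, 7, 8 do not contribute to this derivation.
So O(not stow_gear) holds, i.e. F(stow_gear). The claim follows.

Yes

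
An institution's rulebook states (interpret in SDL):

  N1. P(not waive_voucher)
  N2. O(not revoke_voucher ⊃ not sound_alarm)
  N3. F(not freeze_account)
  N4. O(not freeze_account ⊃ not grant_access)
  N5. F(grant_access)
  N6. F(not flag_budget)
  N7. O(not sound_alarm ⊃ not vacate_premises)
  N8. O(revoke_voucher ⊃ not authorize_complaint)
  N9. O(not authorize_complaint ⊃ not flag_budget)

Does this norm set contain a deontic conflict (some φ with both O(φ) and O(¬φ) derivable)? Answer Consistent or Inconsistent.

Consistent

Premise 4 is O(not freeze_account ⊃ not grant_access); even if O(not grant_access) held, inferring O(not freeze_account) would be affirming the consequent — invalid.
So O(not freeze_account) is not derivable, and the apparent clash with O(freeze_account) does not arise.
A world satisfying every obligation exists (e.g. authorize_complaint=true, flag_budget=true, freeze_account=true, grant_access=false, revoke_voucher=false, sound_alarm=false, vacate_premises=false, waive_voucher=false); no atom is both obligatory and forbidden, so the set is consistent.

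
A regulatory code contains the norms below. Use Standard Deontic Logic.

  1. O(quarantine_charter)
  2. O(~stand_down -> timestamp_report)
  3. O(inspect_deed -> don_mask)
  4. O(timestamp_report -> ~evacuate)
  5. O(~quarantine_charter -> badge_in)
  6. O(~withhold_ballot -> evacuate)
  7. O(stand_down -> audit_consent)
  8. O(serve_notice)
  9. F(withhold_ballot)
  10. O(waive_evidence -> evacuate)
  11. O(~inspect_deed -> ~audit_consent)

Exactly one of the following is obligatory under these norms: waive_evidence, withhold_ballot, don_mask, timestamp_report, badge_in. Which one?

don_mask

Premise 9, F(withhold_ballot), is equivalent to O(~withhold_ballot).
From O(~withhold_ballot) and premise 6, O(~withhold_ballot -> evacuate), we obtain O(evacuate).
The contrapositive of premise 4 (O(timestamp_report -> ~evacuate)) is O(evacuate -> ~timestamp_report), and O(evacuate) is already established, so O(~timestamp_report).
Premise 2 is O(~stand_down -> timestamp_report); contrapositively O(~timestamp_report -> stand_down). Since O(~timestamp_report) holds, K gives O(stand_down).
Premise 7 is O(stand_down -> audit_consent); since O(stand_down), deontic closure gives O(audit_consent).
Premise 11 is O(~inspect_deed -> ~audit_consent); contrapositively O(audit_consent -> inspect_deed). Since O(audit_consent) holds, K gives O(inspect_deed).
With premise 3, O(inspect_deed -> don_mask), the K-axiom yields O(don_mask).
So O(don_mask) holds — don_mask is obligatory. None of the other listed options is made obligatory by any chain of premises.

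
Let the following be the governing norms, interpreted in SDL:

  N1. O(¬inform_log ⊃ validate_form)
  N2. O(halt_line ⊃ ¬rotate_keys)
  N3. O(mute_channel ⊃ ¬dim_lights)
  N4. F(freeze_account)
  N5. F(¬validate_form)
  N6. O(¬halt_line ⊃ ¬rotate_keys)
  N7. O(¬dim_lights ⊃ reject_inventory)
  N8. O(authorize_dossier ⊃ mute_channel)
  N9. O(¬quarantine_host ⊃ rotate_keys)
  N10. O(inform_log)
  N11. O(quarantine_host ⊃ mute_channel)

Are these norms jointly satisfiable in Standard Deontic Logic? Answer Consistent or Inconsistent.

Consistent

Premise 1 is O(¬inform_log ⊃ validate_form); even if O(validate_form) held, inferring O(¬inform_log) would be affirming the consequent — invalid.
So O(¬inform_log) is not derivable, and the apparent clash with O(inform_log) does not arise.
A world satisfying every obligation exists (e.g. authorize_dossier=false, dim_lights=false, freeze_account=false, halt_line=false, inform_log=true, mute_channel=true, quarantine_host=true, reject_inventory=true, rotate_keys=false, validate_form=true); no atom is both obligatory and forbidden, so the set is consistent.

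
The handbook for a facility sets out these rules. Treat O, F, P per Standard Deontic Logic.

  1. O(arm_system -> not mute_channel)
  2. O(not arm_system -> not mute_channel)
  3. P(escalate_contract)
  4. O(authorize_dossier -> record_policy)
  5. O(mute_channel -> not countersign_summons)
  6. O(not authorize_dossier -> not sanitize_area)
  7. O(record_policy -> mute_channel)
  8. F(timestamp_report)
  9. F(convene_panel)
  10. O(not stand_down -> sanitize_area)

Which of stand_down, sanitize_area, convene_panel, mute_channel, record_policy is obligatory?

By case analysis on not arm_system: premise 2 gives O(not arm_system -> not mute_channel) and premise 1 gives O(arm_system -> not mute_channel), so O(not mute_channel) either way.
The contrapositive of premise 7 (O(record_policy -> mute_channel)) is O(not mute_channel -> not record_policy), and O(not mute_channel) is already established, so O(not record_policy).
Premise 4, O(authorize_dossier -> record_policy), contraposes to O(not record_policy -> not authorize_dossier); with O(not record_policy) we get O(not authorize_dossier).
With premise 6, O(not authorize_dossier -> not sanitize_area), the K-axiom yields O(not sanitize_area).
Premise 10, O(not stand_down -> sanitize_area), contraposes to O(not sanitize_area -> stand_down); with O(not sanitize_area) we get O(stand_down).
So O(stand_down) holds — stand_down is obligatory. None of the other listed options is made obligatory by any chain of premises.

stand_down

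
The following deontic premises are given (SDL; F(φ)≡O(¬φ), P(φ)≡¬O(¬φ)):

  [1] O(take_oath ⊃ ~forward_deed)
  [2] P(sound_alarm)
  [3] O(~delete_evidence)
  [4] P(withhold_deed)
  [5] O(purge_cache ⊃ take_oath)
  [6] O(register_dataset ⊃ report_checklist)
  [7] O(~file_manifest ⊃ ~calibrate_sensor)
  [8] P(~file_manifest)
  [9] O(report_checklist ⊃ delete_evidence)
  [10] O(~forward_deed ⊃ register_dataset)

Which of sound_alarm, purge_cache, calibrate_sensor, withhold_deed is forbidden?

Premise 3 states O(~delete_evidence) outright.
Premise 9 is O(report_checklist ⊃ delete_evidence); contrapositively O(~delete_evidence ⊃ ~report_checklist). Since O(~delete_evidence) holds, K gives O(~report_checklist).
The contrapositive of premise 6 (O(register_dataset ⊃ report_checklist)) is O(~report_checklist ⊃ ~register_dataset), and O(~report_checklist) is already established, so O(~register_dataset).
The contrapositive of premise 10 (O(~forward_deed ⊃ register_dataset)) is O(~register_dataset ⊃ forward_deed), and O(~register_dataset) is already established, so O(forward_deed).
Premise 1 is O(take_oath ⊃ ~forward_deed); contrapositively O(forward_deed ⊃ ~take_oath). Since O(forward_deed) holds, K gives O(~take_oath).
Premise 5 is O(purge_cache ⊃ take_oath); contrapositively O(~take_oath ⊃ ~purge_cache). Since O(~take_oath) holds, K gives O(~purge_cache).
So O(~purge_cache) holds, i.e. purge_cache is forbidden. None of the other listed options is forbidden under the premises.

purge_cache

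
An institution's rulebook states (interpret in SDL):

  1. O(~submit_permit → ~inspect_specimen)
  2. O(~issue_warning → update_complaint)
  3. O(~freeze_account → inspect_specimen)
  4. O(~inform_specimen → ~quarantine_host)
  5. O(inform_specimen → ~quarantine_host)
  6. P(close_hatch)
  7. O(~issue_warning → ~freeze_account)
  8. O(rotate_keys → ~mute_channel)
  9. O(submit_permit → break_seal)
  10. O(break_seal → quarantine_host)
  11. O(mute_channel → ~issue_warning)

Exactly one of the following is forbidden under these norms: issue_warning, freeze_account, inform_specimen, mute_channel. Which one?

mute_channel

By case analysis on inform_specimen: premise 5 gives O(inform_specimen → ~quarantine_host) and premise 4 gives O(~inform_specimen → ~quarantine_host), so O(~quarantine_host) either way.
The contrapositive of premise 10 (O(break_seal → quarantine_host)) is O(~quarantine_host → ~break_seal), and O(~quarantine_host) is already established, so O(~break_seal).
The contrapositive of premise 9 (O(submit_permit → break_seal)) is O(~break_seal → ~submit_permit), and O(~break_seal) is already established, so O(~submit_permit).
Applying K to premise 1 (O(~submit_permit → ~inspect_specimen)) and O(~submit_permit) yields O(~inspect_specimen).
The contrapositive of premise 3 (O(~freeze_account → inspect_specimen)) is O(~inspect_specimen → freeze_account), and O(~inspect_specimen) is already established, so O(freeze_account).
Premise 7 is O(~issue_warning → ~freeze_account); contrapositively O(freeze_account → issue_warning). Since O(freeze_account) holds, K gives O(issue_warning).
Premise 11 is O(mute_channel → ~issue_warning); contrapositively O(issue_warning → ~mute_channel). Since O(issue_warning) holds, K gives O(~mute_channel).
So O(~mute_channel) holds, i.e. mute_channel is forbidden. None of the other listed options is forbidden under the premises.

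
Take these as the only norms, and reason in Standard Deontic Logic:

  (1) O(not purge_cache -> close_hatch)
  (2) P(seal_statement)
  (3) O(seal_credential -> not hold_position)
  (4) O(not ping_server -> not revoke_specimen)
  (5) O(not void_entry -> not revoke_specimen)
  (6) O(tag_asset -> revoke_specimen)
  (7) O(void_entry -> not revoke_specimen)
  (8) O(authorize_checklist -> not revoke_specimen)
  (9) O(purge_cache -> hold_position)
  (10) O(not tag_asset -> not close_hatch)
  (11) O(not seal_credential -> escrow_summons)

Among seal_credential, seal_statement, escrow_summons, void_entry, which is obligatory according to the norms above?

By case analysis on not void_entry: premise 5 gives O(not void_entry -> not revoke_specimen) and premise 7 gives O(void_entry -> not revoke_specimen), so O(not revoke_specimen) either way.
Premise 6 is O(tag_asset -> revoke_specimen); contrapositively O(not revoke_specimen -> not tag_asset). Since O(not revoke_specimen) holds, K gives O(not tag_asset).
From O(not tag_asset) and premise 10, O(not tag_asset -> not close_hatch), we obtain O(not close_hatch).
Premise 1 is O(not purge_cache -> close_hatch); contrapositively O(not close_hatch -> purge_cache). Since O(not close_hatch) holds, K gives O(purge_cache).
Applying K to premise 9 (O(purge_cache -> hold_position)) and O(purge_cache) yields O(hold_position).
Premise 3 is O(seal_credential -> not hold_position); contrapositively O(hold_position -> not seal_credential). Since O(hold_position) holds, K gives O(not seal_credential).
From O(not seal_credential) and premise 11, O(not seal_credential -> escrow_summons), we obtain O(escrow_summons).
So O(escrow_summons) holds — escrow_summons is obligatory. None of the other listed options is made obligatory by any chain of premises.

escrow_summons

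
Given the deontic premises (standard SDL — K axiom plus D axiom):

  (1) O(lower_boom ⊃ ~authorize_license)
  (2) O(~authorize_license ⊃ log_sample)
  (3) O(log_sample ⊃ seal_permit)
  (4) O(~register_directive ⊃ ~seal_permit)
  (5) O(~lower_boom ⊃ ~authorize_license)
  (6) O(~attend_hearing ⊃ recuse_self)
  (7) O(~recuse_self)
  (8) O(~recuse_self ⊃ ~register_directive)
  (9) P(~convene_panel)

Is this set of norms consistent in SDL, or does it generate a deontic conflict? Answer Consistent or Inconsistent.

Premises 1 and 5 are O(lower_boom ⊃ ~authorize_license) and O(~lower_boom ⊃ ~authorize_license); every ideal world satisfies lower_boom or ~lower_boom, so in either case ~authorize_license holds — hence O(~authorize_license).
Premise 2 is O(~authorize_license ⊃ log_sample); since O(~authorize_license), deontic closure gives O(log_sample).
Applying K to premise 3 (O(log_sample ⊃ seal_permit)) and O(log_sample) yields O(seal_permit).
Premise 4 is O(~register_directive ⊃ ~seal_permit); contrapositively O(seal_permit ⊃ register_directive). Since O(seal_permit) holds, K gives O(register_directive).
The contrapositive of premise 8 (O(~recuse_self ⊃ ~register_directive)) is O(register_directive ⊃ recuse_self), and O(register_directive) is already established, so O(recuse_self).
However, premise 7 gives O(~recuse_self).
We now have both O(recuse_self) and O(~recuse_self) — recuse_self is simultaneously obligatory and forbidden, violating the D-axiom.

Inconsistent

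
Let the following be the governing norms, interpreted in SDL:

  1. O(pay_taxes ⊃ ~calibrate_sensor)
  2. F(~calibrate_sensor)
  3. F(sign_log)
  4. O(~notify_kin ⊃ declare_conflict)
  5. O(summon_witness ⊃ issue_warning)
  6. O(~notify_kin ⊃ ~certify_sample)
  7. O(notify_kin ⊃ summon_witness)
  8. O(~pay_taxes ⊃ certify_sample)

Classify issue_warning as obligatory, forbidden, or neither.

Obligatory

F(~calibrate_sensor) at premise 2 means O(calibrate_sensor).
Premise 1, O(pay_taxes ⊃ ~calibrate_sensor), contraposes to O(calibrate_sensor ⊃ ~pay_taxes); with O(calibrate_sensor) we get O(~pay_taxes).
With premise 8, O(~pay_taxes ⊃ certify_sample), the K-axiom yields O(certify_sample).
The contrapositive of premise 6 (O(~notify_kin ⊃ ~certify_sample)) is O(certify_sample ⊃ notify_kin), and O(certify_sample) is already established, so O(notify_kin).
Premise 7 is O(notify_kin ⊃ summon_witness); since O(notify_kin), deontic closure gives O(summon_witness).
From O(summon_witness) and premise 5, O(summon_witness ⊃ issue_warning), we obtain O(issue_warning).
Premises 3, 4 do not contribute to this derivation.
Hence issue_warning is obligatory.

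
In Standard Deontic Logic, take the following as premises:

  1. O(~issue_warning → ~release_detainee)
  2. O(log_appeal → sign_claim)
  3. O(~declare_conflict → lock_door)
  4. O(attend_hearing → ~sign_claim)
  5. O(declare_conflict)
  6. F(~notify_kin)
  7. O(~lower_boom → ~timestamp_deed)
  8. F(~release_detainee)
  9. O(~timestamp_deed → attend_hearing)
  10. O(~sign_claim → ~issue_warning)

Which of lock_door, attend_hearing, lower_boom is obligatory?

F(~release_detainee) at premise 8 means O(release_detainee).
Premise 1, O(~issue_warning → ~release_detainee), contraposes to O(release_detainee → issue_warning); with O(release_detainee) we get O(issue_warning).
The contrapositive of premise 10 (O(~sign_claim → ~issue_warning)) is O(issue_warning → sign_claim), and O(issue_warning) is already established, so O(sign_claim).
Premise 4, O(attend_hearing → ~sign_claim), contraposes to O(sign_claim → ~attend_hearing); with O(sign_claim) we get O(~attend_hearing).
Premise 9 is O(~timestamp_deed → attend_hearing); contrapositively O(~attend_hearing → timestamp_deed). Since O(~attend_hearing) holds, K gives O(timestamp_deed).
Premise 7 is O(~lower_boom → ~timestamp_deed); contrapositively O(timestamp_deed → lower_boom). Since O(timestamp_deed) holds, K gives O(lower_boom).
So O(lower_boom) holds — lower_boom is obligatory. None of the other listed options is made obligatory by any chain of premises.

lower_boom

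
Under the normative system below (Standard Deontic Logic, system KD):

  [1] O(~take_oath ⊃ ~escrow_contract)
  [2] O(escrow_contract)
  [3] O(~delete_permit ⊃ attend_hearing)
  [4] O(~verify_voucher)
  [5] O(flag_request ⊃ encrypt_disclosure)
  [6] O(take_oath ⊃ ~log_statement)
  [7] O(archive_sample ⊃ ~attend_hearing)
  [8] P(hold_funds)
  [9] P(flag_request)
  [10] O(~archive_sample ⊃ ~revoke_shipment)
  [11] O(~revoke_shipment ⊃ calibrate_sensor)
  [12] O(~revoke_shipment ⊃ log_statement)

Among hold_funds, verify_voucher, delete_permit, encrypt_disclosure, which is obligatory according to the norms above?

delete_permit

Premise 2 gives O(escrow_contract).
Premise 1 is O(~take_oath ⊃ ~escrow_contract); contrapositively O(escrow_contract ⊃ take_oath). Since O(escrow_contract) holds, K gives O(take_oath).
From O(take_oath) and premise 6, O(take_oath ⊃ ~log_statement), we obtain O(~log_statement).
Premise 12 is O(~revoke_shipment ⊃ log_statement); contrapositively O(~log_statement ⊃ revoke_shipment). Since O(~log_statement) holds, K gives O(revoke_shipment).
The contrapositive of premise 10 (O(~archive_sample ⊃ ~revoke_shipment)) is O(revoke_shipment ⊃ archive_sample), and O(revoke_shipment) is already established, so O(archive_sample).
Premise 7 is O(archive_sample ⊃ ~attend_hearing); since O(archive_sample), deontic closure gives O(~attend_hearing).
Premise 3, O(~delete_permit ⊃ attend_hearing), contraposes to O(~attend_hearing ⊃ delete_permit); with O(~attend_hearing) we get O(delete_permit).
So O(delete_permit) holds — delete_permit is obligatory. None of the other listed options is made obligatory by any chain of premises.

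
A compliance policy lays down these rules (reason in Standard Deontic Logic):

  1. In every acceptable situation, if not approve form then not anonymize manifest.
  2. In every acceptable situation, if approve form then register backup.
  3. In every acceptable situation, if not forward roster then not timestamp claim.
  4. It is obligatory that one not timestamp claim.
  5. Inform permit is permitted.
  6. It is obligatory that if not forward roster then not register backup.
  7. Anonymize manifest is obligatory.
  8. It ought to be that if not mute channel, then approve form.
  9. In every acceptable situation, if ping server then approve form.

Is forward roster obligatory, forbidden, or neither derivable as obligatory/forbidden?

Premise 7 gives O(anonymize_manifest).
The contrapositive of premise 1 (O(¬approve_form → ¬anonymize_manifest)) is O(anonymize_manifest → approve_form), and O(anonymize_manifest) is already established, so O(approve_form).
Premise 2 is O(approve_form → register_backup); since O(approve_form), deontic closure gives O(register_backup).
Premise 6, O(¬forward_roster → ¬register_backup), contraposes to O(register_backup → forward_roster); with O(register_backup) we get O(forward_roster).
Premises 3, 4, 5, 8, 9 do not contribute to this derivation.
Hence forward_roster is obligatory.

Obligatory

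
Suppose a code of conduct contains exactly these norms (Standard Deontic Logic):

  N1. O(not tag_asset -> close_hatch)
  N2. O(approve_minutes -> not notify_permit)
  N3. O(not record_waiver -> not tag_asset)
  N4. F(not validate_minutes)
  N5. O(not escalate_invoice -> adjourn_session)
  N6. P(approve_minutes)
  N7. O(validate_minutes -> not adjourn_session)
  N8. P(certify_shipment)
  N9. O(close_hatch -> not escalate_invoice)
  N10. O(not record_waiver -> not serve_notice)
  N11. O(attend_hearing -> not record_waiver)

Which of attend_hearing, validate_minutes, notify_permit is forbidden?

attend_hearing

Premise 4, F(not validate_minutes), is equivalent to O(validate_minutes).
With premise 7, O(validate_minutes -> not adjourn_session), the K-axiom yields O(not adjourn_session).
The contrapositive of premise 5 (O(not escalate_invoice -> adjourn_session)) is O(not adjourn_session -> escalate_invoice), and O(not adjourn_session) is already established, so O(escalate_invoice).
The contrapositive of premise 9 (O(close_hatch -> not escalate_invoice)) is O(escalate_invoice -> not close_hatch), and O(escalate_invoice) is already established, so O(not close_hatch).
Premise 1, O(not tag_asset -> close_hatch), contraposes to O(not close_hatch -> tag_asset); with O(not close_hatch) we get O(tag_asset).
Premise 3 is O(not record_waiver -> not tag_asset); contrapositively O(tag_asset -> record_waiver). Since O(tag_asset) holds, K gives O(record_waiver).
Premise 11, O(attend_hearing -> not record_waiver), contraposes to O(record_waiver -> not attend_hearing); with O(record_waiver) we get O(not attend_hearing).
So O(not attend_hearing) holds, i.e. attend_hearing is forbidden. None of the other listed options is forbidden under the premises.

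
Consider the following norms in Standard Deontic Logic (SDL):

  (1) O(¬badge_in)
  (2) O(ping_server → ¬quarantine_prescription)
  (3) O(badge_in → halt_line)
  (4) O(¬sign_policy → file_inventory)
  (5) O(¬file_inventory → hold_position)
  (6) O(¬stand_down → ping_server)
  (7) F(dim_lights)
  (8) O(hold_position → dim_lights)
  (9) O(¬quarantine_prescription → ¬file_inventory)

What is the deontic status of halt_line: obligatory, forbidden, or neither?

Premise 3 is O(badge_in → halt_line), but O(badge_in) is not derivable from the premises, so it does not yield O(halt_line).
No premise or chain of K-axiom applications forces O(halt_line), and none forces O(¬halt_line). So halt_line is neither obligatory nor forbidden under these norms.

Neither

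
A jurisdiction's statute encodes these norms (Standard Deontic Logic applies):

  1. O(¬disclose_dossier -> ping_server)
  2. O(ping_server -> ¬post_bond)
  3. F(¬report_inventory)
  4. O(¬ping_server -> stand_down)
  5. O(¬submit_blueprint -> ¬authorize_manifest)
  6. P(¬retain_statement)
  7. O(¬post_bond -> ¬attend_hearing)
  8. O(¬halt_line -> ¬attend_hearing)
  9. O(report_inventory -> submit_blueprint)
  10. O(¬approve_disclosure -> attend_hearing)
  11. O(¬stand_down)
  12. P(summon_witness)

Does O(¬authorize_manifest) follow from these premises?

No

Premise 5 is O(¬submit_blueprint -> ¬authorize_manifest), but O(¬submit_blueprint) is not derivable from the premises, so it does not yield O(¬authorize_manifest).
No other premise forces O(¬authorize_manifest). An ideal world satisfying every premise can still have ¬authorize_manifest false, so O(¬authorize_manifest) is not derivable.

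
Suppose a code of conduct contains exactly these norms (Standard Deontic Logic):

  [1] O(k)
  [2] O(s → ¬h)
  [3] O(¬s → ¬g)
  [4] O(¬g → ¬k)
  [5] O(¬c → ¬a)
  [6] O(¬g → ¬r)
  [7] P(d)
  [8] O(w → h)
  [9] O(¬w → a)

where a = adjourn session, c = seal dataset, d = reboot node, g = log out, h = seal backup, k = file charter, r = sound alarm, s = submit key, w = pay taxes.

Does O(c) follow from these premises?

From premise 1 we have O(k).
Premise 4 is O(¬g → ¬k); contrapositively O(k → g). Since O(k) holds, K gives O(g).
The contrapositive of premise 3 (O(¬s → ¬g)) is O(g → s), and O(g) is already established, so O(s).
Applying K to premise 2 (O(s → ¬h)) and O(s) yields O(¬h).
Premise 8 is O(w → h); contrapositively O(¬h → ¬w). Since O(¬h) holds, K gives O(¬w).
With premise 9, O(¬w → a), the K-axiom yields O(a).
Premise 5, O(¬c → ¬a), contraposes to O(a → c); with O(a) we get O(c).
Premises 6, 7 do not contribute to this derivation.
So O(c) follows.

Yes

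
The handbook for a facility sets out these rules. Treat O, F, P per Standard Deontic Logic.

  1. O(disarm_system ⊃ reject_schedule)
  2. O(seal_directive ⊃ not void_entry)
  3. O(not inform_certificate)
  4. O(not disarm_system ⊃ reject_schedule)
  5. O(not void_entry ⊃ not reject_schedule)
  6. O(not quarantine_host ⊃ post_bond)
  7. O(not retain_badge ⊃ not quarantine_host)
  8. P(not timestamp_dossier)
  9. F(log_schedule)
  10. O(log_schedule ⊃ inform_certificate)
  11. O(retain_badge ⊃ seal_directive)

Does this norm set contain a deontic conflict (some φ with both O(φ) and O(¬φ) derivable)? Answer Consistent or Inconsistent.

Premise 10 is O(log_schedule ⊃ inform_certificate), but O(log_schedule) is not derivable from the premises, so it does not yield O(inform_certificate).
So O(inform_certificate) is not derivable, and the apparent clash with O(not inform_certificate) does not arise.
A world satisfying every obligation exists (e.g. disarm_system=false, inform_certificate=false, log_schedule=false, post_bond=true, quarantine_host=false, reject_schedule=true, retain_badge=false, seal_directive=false, timestamp_dossier=false, void_entry=true); no atom is both obligatory and forbidden, so the set is consistent.

Consistent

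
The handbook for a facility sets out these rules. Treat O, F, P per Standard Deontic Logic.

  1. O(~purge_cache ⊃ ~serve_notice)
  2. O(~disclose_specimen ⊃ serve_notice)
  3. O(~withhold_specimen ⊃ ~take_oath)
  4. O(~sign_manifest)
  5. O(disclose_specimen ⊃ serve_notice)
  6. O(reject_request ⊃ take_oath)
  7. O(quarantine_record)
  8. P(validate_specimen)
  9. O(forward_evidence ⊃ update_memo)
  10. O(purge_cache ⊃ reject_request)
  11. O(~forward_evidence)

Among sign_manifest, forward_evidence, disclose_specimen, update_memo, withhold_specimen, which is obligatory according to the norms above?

withhold_specimen

Premises 5 and 2 cover both cases: O(disclose_specimen ⊃ serve_notice) and O(~disclose_specimen ⊃ serve_notice). Since disclose_specimen ∨ ~disclose_specimen is a tautology, O(serve_notice) follows.
Premise 1 is O(~purge_cache ⊃ ~serve_notice); contrapositively O(serve_notice ⊃ purge_cache). Since O(serve_notice) holds, K gives O(purge_cache).
With premise 10, O(purge_cache ⊃ reject_request), the K-axiom yields O(reject_request).
From O(reject_request) and premise 6, O(reject_request ⊃ take_oath), we obtain O(take_oath).
Premise 3, O(~withhold_specimen ⊃ ~take_oath), contraposes to O(take_oath ⊃ withhold_specimen); with O(take_oath) we get O(withhold_specimen).
So O(withhold_specimen) holds — withhold_specimen is obligatory. None of the other listed options is made obligatory by any chain of premises.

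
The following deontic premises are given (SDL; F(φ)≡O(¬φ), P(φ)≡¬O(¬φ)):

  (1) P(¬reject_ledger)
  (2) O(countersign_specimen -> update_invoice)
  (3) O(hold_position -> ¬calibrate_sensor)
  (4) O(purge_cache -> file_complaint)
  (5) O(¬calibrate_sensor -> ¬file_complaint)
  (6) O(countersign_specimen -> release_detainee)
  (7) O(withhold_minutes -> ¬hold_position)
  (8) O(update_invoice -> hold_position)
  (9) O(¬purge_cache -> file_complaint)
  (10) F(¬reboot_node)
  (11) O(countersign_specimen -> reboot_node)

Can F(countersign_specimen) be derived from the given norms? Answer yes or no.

Premises 4 and 9 are O(purge_cache -> file_complaint) and O(¬purge_cache -> file_complaint); every ideal world satisfies purge_cache or ¬purge_cache, so in either case file_complaint holds — hence O(file_complaint).
The contrapositive of premise 5 (O(¬calibrate_sensor -> ¬file_complaint)) is O(file_complaint -> calibrate_sensor), and O(file_complaint) is already established, so O(calibrate_sensor).
Premise 3, O(hold_position -> ¬calibrate_sensor), contraposes to O(calibrate_sensor -> ¬hold_position); with O(calibrate_sensor) we get O(¬hold_position).
Premise 8 is O(update_invoice -> hold_position); contrapositively O(¬hold_position -> ¬update_invoice). Since O(¬hold_position) holds, K gives O(¬update_invoice).
Premise 2, O(countersign_specimen -> update_invoice), contraposes to O(¬update_invoice -> ¬countersign_specimen); with O(¬update_invoice) we get O(¬countersign_specimen).
Premises 1, 6, 7, 10, 11 do not contribute to this derivation.
So O(¬countersign_specimen) holds, i.e. F(countersign_specimen). The claim follows.

Yes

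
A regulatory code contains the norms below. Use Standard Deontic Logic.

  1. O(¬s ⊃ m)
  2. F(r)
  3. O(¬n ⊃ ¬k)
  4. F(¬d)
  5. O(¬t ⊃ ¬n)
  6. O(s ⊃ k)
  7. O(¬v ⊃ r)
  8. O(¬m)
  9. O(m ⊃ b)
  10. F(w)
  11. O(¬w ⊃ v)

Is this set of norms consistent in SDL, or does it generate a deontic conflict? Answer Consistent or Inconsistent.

Consistent

Premise 7 is O(¬v ⊃ r), but O(¬v) is not derivable from the premises, so it does not yield O(r).
So O(r) is not derivable, and the apparent clash with O(¬r) does not arise.
A world satisfying every obligation exists (e.g. b=false, d=true, k=true, m=false, n=true, r=false, s=true, t=true, v=true, w=false); no atom is both obligatory and forbidden, so the set is consistent.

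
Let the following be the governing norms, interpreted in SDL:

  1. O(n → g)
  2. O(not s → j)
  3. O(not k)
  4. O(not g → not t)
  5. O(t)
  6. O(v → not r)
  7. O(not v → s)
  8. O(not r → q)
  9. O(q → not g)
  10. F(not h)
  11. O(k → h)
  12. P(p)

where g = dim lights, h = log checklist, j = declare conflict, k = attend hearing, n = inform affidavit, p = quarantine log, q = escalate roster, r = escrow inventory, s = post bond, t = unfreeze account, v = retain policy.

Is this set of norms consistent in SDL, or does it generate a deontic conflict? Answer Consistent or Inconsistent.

Consistent

Premise 11 is O(k → h); even if O(h) held, inferring O(k) would be affirming the consequent — invalid.
So O(k) is not derivable, and the apparent clash with O(not k) does not arise.
A world satisfying every obligation exists (e.g. g=true, h=true, j=false, k=false, n=false, p=false, q=false, r=true, s=true, t=true, v=false); no atom is both obligatory and forbidden, so the set is consistent.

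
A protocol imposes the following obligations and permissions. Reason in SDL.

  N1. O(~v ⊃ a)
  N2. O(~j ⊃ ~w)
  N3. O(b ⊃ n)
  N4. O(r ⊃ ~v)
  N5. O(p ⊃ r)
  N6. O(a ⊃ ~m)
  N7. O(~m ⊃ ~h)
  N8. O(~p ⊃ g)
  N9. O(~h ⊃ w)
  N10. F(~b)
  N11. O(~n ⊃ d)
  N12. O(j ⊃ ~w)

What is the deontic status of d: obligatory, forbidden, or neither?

Neither

Premise 11 is O(~n ⊃ d), but O(~n) is not derivable from the premises, so it does not yield O(d).
No premise or chain of K-axiom applications forces O(d), and none forces O(~d). So d is neither obligatory nor forbidden under these norms.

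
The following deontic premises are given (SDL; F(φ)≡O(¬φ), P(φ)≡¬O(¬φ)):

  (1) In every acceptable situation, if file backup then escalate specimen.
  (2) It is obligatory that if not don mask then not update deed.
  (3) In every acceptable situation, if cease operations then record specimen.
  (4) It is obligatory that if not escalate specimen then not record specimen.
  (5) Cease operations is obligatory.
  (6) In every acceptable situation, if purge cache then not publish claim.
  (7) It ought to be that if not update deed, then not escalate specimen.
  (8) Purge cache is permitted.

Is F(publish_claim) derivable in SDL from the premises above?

Premise 6 is O(purge_cache → ¬publish_claim), but O(purge_cache) is not derivable from the premises (the permission P(purge_cache) asserts only ¬O(¬purge_cache), not O(purge_cache)), so it does not yield O(¬publish_claim).
No other premise forces O(¬publish_claim). An ideal world satisfying every premise can still have publish_claim true, so F(publish_claim) is not derivable.

No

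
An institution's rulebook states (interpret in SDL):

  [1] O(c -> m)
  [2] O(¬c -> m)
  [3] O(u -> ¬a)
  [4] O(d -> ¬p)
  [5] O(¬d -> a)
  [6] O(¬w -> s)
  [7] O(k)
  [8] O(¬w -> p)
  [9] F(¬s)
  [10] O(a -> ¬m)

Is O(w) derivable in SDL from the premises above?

Yes

Premises 1 and 2 are O(c -> m) and O(¬c -> m); every ideal world satisfies c or ¬c, so in either case m holds — hence O(m).
Premise 10 is O(a -> ¬m); contrapositively O(m -> ¬a). Since O(m) holds, K gives O(¬a).
Premise 5 is O(¬d -> a); contrapositively O(¬a -> d). Since O(¬a) holds, K gives O(d).
From O(d) and premise 4, O(d -> ¬p), we obtain O(¬p).
The contrapositive of premise 8 (O(¬w -> p)) is O(¬p -> w), and O(¬p) is already established, so O(w).
Premises 3, 6, 7, 9 do not contribute to this derivation.
So O(w) follows.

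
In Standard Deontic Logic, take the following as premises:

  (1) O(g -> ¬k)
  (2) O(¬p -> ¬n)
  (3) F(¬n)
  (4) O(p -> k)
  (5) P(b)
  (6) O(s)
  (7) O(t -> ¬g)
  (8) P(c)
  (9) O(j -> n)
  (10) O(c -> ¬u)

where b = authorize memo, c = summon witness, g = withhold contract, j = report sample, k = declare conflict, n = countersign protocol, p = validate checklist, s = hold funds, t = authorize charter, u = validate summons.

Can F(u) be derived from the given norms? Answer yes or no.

Premise 10 is O(c -> ¬u), but O(c) is not derivable from the premises (the permission P(c) asserts only ¬O(¬c), not O(c)), so it does not yield O(¬u).
No other premise forces O(¬u). An ideal world satisfying every premise can still have u true, so F(u) is not derivable.

No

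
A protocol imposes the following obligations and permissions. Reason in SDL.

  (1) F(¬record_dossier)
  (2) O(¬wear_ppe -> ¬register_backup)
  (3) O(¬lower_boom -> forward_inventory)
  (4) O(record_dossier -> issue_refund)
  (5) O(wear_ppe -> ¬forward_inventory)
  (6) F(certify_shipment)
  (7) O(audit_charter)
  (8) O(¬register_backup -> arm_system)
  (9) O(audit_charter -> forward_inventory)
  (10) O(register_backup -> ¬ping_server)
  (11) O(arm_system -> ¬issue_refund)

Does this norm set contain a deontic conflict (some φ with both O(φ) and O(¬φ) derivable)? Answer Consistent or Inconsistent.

Inconsistent

Premise 7 gives O(audit_charter).
From O(audit_charter) and premise 9, O(audit_charter -> forward_inventory), we obtain O(forward_inventory).
Premise 5 is O(wear_ppe -> ¬forward_inventory); contrapositively O(forward_inventory -> ¬wear_ppe). Since O(forward_inventory) holds, K gives O(¬wear_ppe).
From O(¬wear_ppe) and premise 2, O(¬wear_ppe -> ¬register_backup), we obtain O(¬register_backup).
With premise 8, O(¬register_backup -> arm_system), the K-axiom yields O(arm_system).
With premise 11, O(arm_system -> ¬issue_refund), the K-axiom yields O(¬issue_refund).
Premise 4 is O(record_dossier -> issue_refund); contrapositively O(¬issue_refund -> ¬record_dossier). Since O(¬issue_refund) holds, K gives O(¬record_dossier).
But premise 1, F(¬record_dossier), means O(record_dossier).
We now have both O(¬record_dossier) and O(record_dossier) — record_dossier is simultaneously obligatory and forbidden, violating the D-axiom.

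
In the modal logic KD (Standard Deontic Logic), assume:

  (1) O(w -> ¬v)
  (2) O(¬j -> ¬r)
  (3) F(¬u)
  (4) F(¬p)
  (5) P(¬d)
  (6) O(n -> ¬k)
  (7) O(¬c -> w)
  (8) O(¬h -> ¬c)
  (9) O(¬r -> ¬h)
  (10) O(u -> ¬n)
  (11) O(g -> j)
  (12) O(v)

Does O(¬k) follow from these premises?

Premise 6 is O(n -> ¬k), but O(n) is not derivable from the premises, so it does not yield O(¬k).
No other premise forces O(¬k). An ideal world satisfying every premise can still have ¬k false, so O(¬k) is not derivable.

No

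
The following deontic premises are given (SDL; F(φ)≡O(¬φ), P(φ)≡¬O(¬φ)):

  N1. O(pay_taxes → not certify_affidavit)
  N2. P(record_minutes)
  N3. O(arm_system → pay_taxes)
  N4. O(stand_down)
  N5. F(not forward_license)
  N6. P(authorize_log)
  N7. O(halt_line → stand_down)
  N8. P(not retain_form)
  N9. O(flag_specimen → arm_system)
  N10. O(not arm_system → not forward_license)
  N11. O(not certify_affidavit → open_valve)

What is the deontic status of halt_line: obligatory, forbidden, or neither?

Premise 7 is O(halt_line → stand_down); even if O(stand_down) held, inferring O(halt_line) would be affirming the consequent — invalid.
No premise or chain of K-axiom applications forces O(halt_line), and none forces O(not halt_line). So halt_line is neither obligatory nor forbidden under these norms.

Neither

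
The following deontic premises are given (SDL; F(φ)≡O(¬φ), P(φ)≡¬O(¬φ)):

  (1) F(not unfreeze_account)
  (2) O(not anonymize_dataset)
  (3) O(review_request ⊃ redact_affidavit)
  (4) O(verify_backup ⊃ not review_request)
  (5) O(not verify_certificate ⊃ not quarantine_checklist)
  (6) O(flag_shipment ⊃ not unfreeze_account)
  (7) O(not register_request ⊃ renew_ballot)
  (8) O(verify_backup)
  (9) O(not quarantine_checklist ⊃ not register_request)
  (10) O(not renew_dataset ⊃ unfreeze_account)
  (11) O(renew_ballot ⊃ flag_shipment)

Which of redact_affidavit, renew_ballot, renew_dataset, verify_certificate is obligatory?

verify_certificate

Premise 1 is F(not unfreeze_account), i.e. O(unfreeze_account).
The contrapositive of premise 6 (O(flag_shipment ⊃ not unfreeze_account)) is O(unfreeze_account ⊃ not flag_shipment), and O(unfreeze_account) is already established, so O(not flag_shipment).
Premise 11, O(renew_ballot ⊃ flag_shipment), contraposes to O(not flag_shipment ⊃ not renew_ballot); with O(not flag_shipment) we get O(not renew_ballot).
Premise 7, O(not register_request ⊃ renew_ballot), contraposes to O(not renew_ballot ⊃ register_request); with O(not renew_ballot) we get O(register_request).
The contrapositive of premise 9 (O(not quarantine_checklist ⊃ not register_request)) is O(register_request ⊃ quarantine_checklist), and O(register_request) is already established, so O(quarantine_checklist).
The contrapositive of premise 5 (O(not verify_certificate ⊃ not quarantine_checklist)) is O(quarantine_checklist ⊃ verify_certificate), and O(quarantine_checklist) is already established, so O(verify_certificate).
So O(verify_certificate) holds — verify_certificate is obligatory. None of the other listed options is made obligatory by any chain of premises.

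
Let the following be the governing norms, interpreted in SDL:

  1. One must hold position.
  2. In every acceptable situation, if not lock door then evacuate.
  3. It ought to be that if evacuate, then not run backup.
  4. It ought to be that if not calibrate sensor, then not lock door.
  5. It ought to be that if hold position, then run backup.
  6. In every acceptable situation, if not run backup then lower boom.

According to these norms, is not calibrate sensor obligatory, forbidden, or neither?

Premise 1 states O(hold_position) outright.
With premise 5, O(hold_position → run_backup), the K-axiom yields O(run_backup).
Premise 3, O(evacuate → ¬run_backup), contraposes to O(run_backup → ¬evacuate); with O(run_backup) we get O(¬evacuate).
Premise 2, O(¬lock_door → evacuate), contraposes to O(¬evacuate → lock_door); with O(¬evacuate) we get O(lock_door).
Premise 4 is O(¬calibrate_sensor → ¬lock_door); contrapositively O(lock_door → calibrate_sensor). Since O(lock_door) holds, K gives O(calibrate_sensor).
Premise 6 does not contribute to this derivation.
Thus O(calibrate_sensor), which is F(¬calibrate_sensor): ¬calibrate_sensor is forbidden.

Forbidden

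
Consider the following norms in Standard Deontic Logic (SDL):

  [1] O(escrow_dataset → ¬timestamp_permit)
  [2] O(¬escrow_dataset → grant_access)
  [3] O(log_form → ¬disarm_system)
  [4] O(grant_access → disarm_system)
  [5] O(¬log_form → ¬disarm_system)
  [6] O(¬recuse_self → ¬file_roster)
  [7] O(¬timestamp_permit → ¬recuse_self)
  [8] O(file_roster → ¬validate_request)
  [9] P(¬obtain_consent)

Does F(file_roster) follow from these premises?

Yes

By case analysis on log_form: premise 3 gives O(log_form → ¬disarm_system) and premise 5 gives O(¬log_form → ¬disarm_system), so O(¬disarm_system) either way.
Premise 4, O(grant_access → disarm_system), contraposes to O(¬disarm_system → ¬grant_access); with O(¬disarm_system) we get O(¬grant_access).
Premise 2 is O(¬escrow_dataset → grant_access); contrapositively O(¬grant_access → escrow_dataset). Since O(¬grant_access) holds, K gives O(escrow_dataset).
With premise 1, O(escrow_dataset → ¬timestamp_permit), the K-axiom yields O(¬timestamp_permit).
From O(¬timestamp_permit) and premise 7, O(¬timestamp_permit → ¬recuse_self), we obtain O(¬recuse_self).
With premise 6, O(¬recuse_self → ¬file_roster), the K-axiom yields O(¬file_roster).
Premises 8, 9 do not contribute to this derivation.
So O(¬file_roster) holds, i.e. F(file_roster). The claim follows.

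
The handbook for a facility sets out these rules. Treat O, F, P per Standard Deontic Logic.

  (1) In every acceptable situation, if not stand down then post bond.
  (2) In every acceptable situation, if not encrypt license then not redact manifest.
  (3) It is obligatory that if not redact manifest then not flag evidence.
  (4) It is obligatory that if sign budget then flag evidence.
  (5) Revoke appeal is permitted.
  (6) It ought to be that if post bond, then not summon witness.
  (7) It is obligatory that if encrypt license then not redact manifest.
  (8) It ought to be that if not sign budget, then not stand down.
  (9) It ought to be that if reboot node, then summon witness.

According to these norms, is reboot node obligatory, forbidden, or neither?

Forbidden

By case analysis on encrypt_license: premise 7 gives O(encrypt_license → ¬redact_manifest) and premise 2 gives O(¬encrypt_license → ¬redact_manifest), so O(¬redact_manifest) either way.
With premise 3, O(¬redact_manifest → ¬flag_evidence), the K-axiom yields O(¬flag_evidence).
Premise 4 is O(sign_budget → flag_evidence); contrapositively O(¬flag_evidence → ¬sign_budget). Since O(¬flag_evidence) holds, K gives O(¬sign_budget).
From O(¬sign_budget) and premise 8, O(¬sign_budget → ¬stand_down), we obtain O(¬stand_down).
Premise 1 is O(¬stand_down → post_bond); since O(¬stand_down), deontic closure gives O(post_bond).
Applying K to premise 6 (O(post_bond → ¬summon_witness)) and O(post_bond) yields O(¬summon_witness).
Premise 9, O(reboot_node → summon_witness), contraposes to O(¬summon_witness → ¬reboot_node); with O(¬summon_witness) we get O(¬reboot_node).
Premise 5 does not contribute to this derivation.
Thus O(¬reboot_node), which is F(reboot_node): reboot_node is forbidden.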